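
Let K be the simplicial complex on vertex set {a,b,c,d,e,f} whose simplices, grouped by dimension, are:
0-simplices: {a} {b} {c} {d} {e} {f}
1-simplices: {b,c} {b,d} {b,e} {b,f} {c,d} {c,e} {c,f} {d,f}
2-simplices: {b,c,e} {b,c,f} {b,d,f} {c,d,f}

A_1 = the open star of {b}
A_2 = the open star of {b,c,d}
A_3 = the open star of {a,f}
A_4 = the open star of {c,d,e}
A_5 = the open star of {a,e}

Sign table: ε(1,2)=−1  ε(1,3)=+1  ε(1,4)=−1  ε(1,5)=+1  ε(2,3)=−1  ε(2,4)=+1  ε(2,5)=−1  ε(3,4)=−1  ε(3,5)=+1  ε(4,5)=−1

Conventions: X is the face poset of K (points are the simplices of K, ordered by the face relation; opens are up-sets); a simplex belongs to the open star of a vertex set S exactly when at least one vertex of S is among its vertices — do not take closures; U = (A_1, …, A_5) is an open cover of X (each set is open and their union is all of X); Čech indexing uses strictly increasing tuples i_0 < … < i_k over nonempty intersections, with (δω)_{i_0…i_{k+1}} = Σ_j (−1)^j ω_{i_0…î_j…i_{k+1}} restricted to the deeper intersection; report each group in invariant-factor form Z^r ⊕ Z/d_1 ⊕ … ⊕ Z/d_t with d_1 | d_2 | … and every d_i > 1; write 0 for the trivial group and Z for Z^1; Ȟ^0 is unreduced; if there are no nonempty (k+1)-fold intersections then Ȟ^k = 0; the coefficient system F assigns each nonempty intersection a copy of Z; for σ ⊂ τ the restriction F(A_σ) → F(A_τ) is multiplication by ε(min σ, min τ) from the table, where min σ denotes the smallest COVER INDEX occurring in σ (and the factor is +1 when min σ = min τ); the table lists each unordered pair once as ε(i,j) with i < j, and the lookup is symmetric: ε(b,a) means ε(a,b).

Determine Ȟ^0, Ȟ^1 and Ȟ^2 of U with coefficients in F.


nonempty overlaps:
  A1={{b},{b,c},{b,d},{b,e},{b,f},{b,c,e},{b,c,f},{b,d,f}} A2={{b},{c},{d},{b,c},{b,d},{b,e},{b,f},{c,d},{c,e},{c,f},{d,f},{b,c,e},{b,c,f},{b,d,f},{c,d,f}} A3={{a},{f},{b,f},{c,f},{d,f},{b,c,f},{b,d,f},{c,d,f}} A4={{c},{d},{e},{b,c},{b,d},{b,e},{c,d},{c,e},{c,f},{d,f},{b,c,e},{b,c,f},{b,d,f},{c,d,f}} A5={{a},{e},{b,e},{c,e},{b,c,e}}
  A12={{b},{b,c},{b,d},{b,e},{b,f},{b,c,e},{b,c,f},{b,d,f}} A13={{b,f},{b,c,f},{b,d,f}} A14={{b,c},{b,d},{b,e},{b,c,e},{b,c,f},{b,d,f}} A15={{b,e},{b,c,e}} A23={{b,f},{c,f},{d,f},{b,c,f},{b,d,f},{c,d,f}} A24={{c},{d},{b,c},{b,d},{b,e},{c,d},{c,e},{c,f},{d,f},{b,c,e},{b,c,f},{b,d,f},{c,d,f}} A25={{b,e},{c,e},{b,c,e}} A34={{c,f},{d,f},{b,c,f},{b,d,f},{c,d,f}} A35={{a}} A45={{e},{b,e},{c,e},{b,c,e}}
  A123={{b,f},{b,c,f},{b,d,f}} A124={{b,c},{b,d},{b,e},{b,c,e},{b,c,f},{b,d,f}} A125={{b,e},{b,c,e}} A134={{b,c,f},{b,d,f}} A145={{b,e},{b,c,e}} A234={{c,f},{d,f},{b,c,f},{b,d,f},{c,d,f}} A245={{b,e},{c,e},{b,c,e}}
  A1234={{b,c,f},{b,d,f}} A1245={{b,e},{b,c,e}}
C dims 5,10,7,2; δ0: rk 4, SNF 1^4; δ1: rk 5, SNF 1^5; δ2: rk 2, SNF 1^2
degree 0: 5−4−0 = 1 → Ȟ^0 ≅ Z
degree 1: 10−5−4 = 1 → Ȟ^1 ≅ Z
degree 2: 7−2−5 = 0 → Ȟ^2 ≅ 0

Ȟ^0(U;F) ≅ Z, Ȟ^1(U;F) ≅ Z and Ȟ^2(U;F) ≅ 0


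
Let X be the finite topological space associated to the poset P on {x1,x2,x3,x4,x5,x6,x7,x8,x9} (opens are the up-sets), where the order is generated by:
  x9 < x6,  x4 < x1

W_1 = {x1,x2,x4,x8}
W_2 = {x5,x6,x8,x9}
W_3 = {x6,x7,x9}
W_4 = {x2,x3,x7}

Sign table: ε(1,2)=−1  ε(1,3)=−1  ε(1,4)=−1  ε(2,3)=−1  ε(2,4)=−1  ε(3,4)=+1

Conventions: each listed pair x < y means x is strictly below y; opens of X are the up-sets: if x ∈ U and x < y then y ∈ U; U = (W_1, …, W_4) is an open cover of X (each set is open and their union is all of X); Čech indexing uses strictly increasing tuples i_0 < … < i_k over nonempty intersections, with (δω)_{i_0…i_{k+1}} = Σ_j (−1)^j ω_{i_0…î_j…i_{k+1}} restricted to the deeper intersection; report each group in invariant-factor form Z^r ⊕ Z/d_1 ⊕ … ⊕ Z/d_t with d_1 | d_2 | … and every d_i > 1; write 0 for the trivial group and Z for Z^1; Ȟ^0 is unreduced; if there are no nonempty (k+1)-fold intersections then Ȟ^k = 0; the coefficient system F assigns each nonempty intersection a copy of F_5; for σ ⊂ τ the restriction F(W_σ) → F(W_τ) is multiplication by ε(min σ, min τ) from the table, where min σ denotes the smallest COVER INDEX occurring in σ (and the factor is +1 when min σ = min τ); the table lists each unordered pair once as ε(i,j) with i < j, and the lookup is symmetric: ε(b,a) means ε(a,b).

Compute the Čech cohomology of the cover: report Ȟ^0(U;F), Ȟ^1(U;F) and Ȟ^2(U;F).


nerve simplices:
  W12={x8} W14={x2} W23={x6,x9} W34={x7}
C dims 4,4; δ0: rk_F5 4
degree 0: 4−4−0 = 0 → Ȟ^0 ≅ 0
degree 1: 4−0−4 = 0 → Ȟ^1 ≅ 0
degree 2: 0−0−0 = 0 → Ȟ^2 ≅ 0

Ȟ^0(U;F) ≅ 0, Ȟ^1(U;F) ≅ 0 and Ȟ^2(U;F) ≅ 0


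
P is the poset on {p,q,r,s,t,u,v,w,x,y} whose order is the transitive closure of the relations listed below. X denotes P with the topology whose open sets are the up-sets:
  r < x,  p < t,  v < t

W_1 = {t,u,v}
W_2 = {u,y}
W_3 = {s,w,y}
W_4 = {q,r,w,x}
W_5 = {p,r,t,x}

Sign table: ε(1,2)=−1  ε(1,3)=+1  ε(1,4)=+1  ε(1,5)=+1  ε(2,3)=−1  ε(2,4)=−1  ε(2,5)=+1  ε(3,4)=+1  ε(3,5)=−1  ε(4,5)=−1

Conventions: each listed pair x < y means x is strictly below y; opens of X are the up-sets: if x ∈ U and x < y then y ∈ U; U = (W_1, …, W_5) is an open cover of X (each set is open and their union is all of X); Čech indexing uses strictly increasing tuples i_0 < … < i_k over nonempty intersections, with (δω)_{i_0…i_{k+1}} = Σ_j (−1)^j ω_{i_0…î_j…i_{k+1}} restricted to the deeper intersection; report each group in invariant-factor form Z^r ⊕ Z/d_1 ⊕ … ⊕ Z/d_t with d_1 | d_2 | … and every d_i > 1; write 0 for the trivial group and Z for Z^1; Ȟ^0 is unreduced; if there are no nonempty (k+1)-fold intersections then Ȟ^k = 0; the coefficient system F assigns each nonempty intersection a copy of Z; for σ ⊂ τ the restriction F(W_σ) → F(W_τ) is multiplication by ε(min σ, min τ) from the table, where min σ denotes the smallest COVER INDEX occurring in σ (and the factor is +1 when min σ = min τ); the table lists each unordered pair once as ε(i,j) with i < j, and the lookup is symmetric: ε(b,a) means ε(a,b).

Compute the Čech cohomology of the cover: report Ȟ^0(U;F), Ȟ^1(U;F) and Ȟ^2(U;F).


Ȟ^0 = 0, Ȟ^1 = Z/2 and Ȟ^2 = 0

intersection data:
  W12={u} W15={t} W23={y} W34={w} W45={r,x}
C dims 5,5; δ0: rk 5, SNF 1^4·2
Ȟ^0 = (5 − 5) − 0 = 0, so Ȟ^0 ≅ 0
Ȟ^1 = (5 − 0) − 5 = 0 plus torsion [2], so Ȟ^1 ≅ Z/2
Ȟ^2 = (0 − 0) − 0 = 0, so Ȟ^2 ≅ 0


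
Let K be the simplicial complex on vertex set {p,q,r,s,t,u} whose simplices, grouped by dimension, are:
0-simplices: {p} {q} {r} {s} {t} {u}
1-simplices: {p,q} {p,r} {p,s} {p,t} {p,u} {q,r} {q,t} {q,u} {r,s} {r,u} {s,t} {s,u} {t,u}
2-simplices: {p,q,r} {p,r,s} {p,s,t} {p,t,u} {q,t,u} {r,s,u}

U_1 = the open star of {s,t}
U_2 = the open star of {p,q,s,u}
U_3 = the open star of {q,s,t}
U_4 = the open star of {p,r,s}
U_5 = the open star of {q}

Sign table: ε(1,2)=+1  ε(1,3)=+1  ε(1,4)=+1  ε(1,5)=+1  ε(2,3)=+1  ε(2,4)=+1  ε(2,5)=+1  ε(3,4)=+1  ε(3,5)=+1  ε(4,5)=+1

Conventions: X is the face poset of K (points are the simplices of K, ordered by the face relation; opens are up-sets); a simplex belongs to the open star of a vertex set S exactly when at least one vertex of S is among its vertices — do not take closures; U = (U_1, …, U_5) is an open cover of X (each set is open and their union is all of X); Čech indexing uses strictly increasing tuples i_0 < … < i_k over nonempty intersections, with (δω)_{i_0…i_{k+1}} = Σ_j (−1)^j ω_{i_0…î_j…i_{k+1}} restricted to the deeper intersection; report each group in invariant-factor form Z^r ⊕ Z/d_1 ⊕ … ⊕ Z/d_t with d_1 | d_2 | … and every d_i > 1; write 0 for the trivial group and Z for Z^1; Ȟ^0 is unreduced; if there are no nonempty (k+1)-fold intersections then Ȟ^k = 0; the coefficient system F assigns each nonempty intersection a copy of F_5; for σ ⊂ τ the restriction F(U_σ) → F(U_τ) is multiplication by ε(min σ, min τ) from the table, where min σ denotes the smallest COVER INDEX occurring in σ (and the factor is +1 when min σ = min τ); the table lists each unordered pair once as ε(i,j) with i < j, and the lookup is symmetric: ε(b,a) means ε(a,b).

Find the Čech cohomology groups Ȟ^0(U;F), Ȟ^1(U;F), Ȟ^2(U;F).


intersection data:
  U1={{s},{t},{p,s},{p,t},{q,t},{r,s},{s,t},{s,u},{t,u},{p,r,s},{p,s,t},{p,t,u},{q,t,u},{r,s,u}} U2={{p},{q},{s},{u},{p,q},{p,r},{p,s},{p,t},{p,u},{q,r},{q,t},{q,u},{r,s},{r,u},{s,t},{s,u},{t,u},{p,q,r},{p,r,s},{p,s,t},{p,t,u},{q,t,u},{r,s,u}} U3={{q},{s},{t},{p,q},{p,s},{p,t},{q,r},{q,t},{q,u},{r,s},{s,t},{s,u},{t,u},{p,q,r},{p,r,s},{p,s,t},{p,t,u},{q,t,u},{r,s,u}} U4={{p},{r},{s},{p,q},{p,r},{p,s},{p,t},{p,u},{q,r},{r,s},{r,u},{s,t},{s,u},{p,q,r},{p,r,s},{p,s,t},{p,t,u},{r,s,u}} U5={{q},{p,q},{q,r},{q,t},{q,u},{p,q,r},{q,t,u}}
  U12={{s},{p,s},{p,t},{q,t},{r,s},{s,t},{s,u},{t,u},{p,r,s},{p,s,t},{p,t,u},{q,t,u},{r,s,u}} U13={{s},{t},{p,s},{p,t},{q,t},{r,s},{s,t},{s,u},{t,u},{p,r,s},{p,s,t},{p,t,u},{q,t,u},{r,s,u}} U14={{s},{p,s},{p,t},{r,s},{s,t},{s,u},{p,r,s},{p,s,t},{p,t,u},{r,s,u}} U15={{q,t},{q,t,u}} U23={{q},{s},{p,q},{p,s},{p,t},{q,r},{q,t},{q,u},{r,s},{s,t},{s,u},{t,u},{p,q,r},{p,r,s},{p,s,t},{p,t,u},{q,t,u},{r,s,u}} U24={{p},{s},{p,q},{p,r},{p,s},{p,t},{p,u},{q,r},{r,s},{r,u},{s,t},{s,u},{p,q,r},{p,r,s},{p,s,t},{p,t,u},{r,s,u}} U25={{q},{p,q},{q,r},{q,t},{q,u},{p,q,r},{q,t,u}} U34={{s},{p,q},{p,s},{p,t},{q,r},{r,s},{s,t},{s,u},{p,q,r},{p,r,s},{p,s,t},{p,t,u},{r,s,u}} U35={{q},{p,q},{q,r},{q,t},{q,u},{p,q,r},{q,t,u}} U45={{p,q},{q,r},{p,q,r}}
  U123={{s},{p,s},{p,t},{q,t},{r,s},{s,t},{s,u},{t,u},{p,r,s},{p,s,t},{p,t,u},{q,t,u},{r,s,u}} U124={{s},{p,s},{p,t},{r,s},{s,t},{s,u},{p,r,s},{p,s,t},{p,t,u},{r,s,u}} U125={{q,t},{q,t,u}} U134={{s},{p,s},{p,t},{r,s},{s,t},{s,u},{p,r,s},{p,s,t},{p,t,u},{r,s,u}} U135={{q,t},{q,t,u}} U234={{s},{p,q},{p,s},{p,t},{q,r},{r,s},{s,t},{s,u},{p,q,r},{p,r,s},{p,s,t},{p,t,u},{r,s,u}} U235={{q},{p,q},{q,r},{q,t},{q,u},{p,q,r},{q,t,u}} U245={{p,q},{q,r},{p,q,r}} U345={{p,q},{q,r},{p,q,r}}
  U1234={{s},{p,s},{p,t},{r,s},{s,t},{s,u},{p,r,s},{p,s,t},{p,t,u},{r,s,u}} U1235={{q,t},{q,t,u}} U2345={{p,q},{q,r},{p,q,r}}
C dims 5,10,9,3; δ0: rk_F5 4; δ1: rk_F5 6; δ2: rk_F5 3
Ȟ^0 = (5 − 4) − 0 = 1, so Ȟ^0 ≅ Z/5
Ȟ^1 = (10 − 6) − 4 = 0, so Ȟ^1 ≅ 0
Ȟ^2 = (9 − 3) − 6 = 0, so Ȟ^2 ≅ 0

Ȟ^0 ≅ Z/5, Ȟ^1 ≅ 0 and Ȟ^2 ≅ 0


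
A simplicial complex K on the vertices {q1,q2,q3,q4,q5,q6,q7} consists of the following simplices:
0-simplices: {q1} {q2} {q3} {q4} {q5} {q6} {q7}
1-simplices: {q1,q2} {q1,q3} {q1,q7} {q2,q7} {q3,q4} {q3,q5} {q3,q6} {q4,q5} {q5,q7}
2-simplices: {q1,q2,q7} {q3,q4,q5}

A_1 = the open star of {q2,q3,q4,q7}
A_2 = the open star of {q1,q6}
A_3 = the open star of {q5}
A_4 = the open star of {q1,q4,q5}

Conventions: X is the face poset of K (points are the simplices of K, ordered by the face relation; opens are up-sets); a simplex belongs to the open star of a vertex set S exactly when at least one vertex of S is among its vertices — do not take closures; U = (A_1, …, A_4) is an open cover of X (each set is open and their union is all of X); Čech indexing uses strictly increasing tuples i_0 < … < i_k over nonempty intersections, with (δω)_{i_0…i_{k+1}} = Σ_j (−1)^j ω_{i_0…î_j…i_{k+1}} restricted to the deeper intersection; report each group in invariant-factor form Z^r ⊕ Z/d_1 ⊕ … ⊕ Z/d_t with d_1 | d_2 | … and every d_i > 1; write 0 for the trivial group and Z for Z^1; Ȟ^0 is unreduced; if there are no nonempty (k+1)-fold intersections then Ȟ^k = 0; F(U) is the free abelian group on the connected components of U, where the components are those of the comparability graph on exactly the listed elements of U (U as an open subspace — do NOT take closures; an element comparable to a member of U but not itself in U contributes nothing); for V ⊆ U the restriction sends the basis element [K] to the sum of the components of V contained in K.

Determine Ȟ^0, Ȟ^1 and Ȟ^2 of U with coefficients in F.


nonempty intersections:
  A1={{q2},{q3},{q4},{q7},{q1,q2},{q1,q3},{q1,q7},{q2,q7},{q3,q4},{q3,q5},{q3,q6},{q4,q5},{q5,q7},{q1,q2,q7},{q3,q4,q5}} A2={{q1},{q6},{q1,q2},{q1,q3},{q1,q7},{q3,q6},{q1,q2,q7}} A3={{q5},{q3,q5},{q4,q5},{q5,q7},{q3,q4,q5}} A4={{q1},{q4},{q5},{q1,q2},{q1,q3},{q1,q7},{q3,q4},{q3,q5},{q4,q5},{q5,q7},{q1,q2,q7},{q3,q4,q5}}
  A12={{q1,q2},{q1,q3},{q1,q7},{q3,q6},{q1,q2,q7}} A13={{q3,q5},{q4,q5},{q5,q7},{q3,q4,q5}} A14={{q4},{q1,q2},{q1,q3},{q1,q7},{q3,q4},{q3,q5},{q4,q5},{q5,q7},{q1,q2,q7},{q3,q4,q5}} A24={{q1},{q1,q2},{q1,q3},{q1,q7},{q1,q2,q7}} A34={{q5},{q3,q5},{q4,q5},{q5,q7},{q3,q4,q5}}
  A124={{q1,q2},{q1,q3},{q1,q7},{q1,q2,q7}} A134={{q3,q5},{q4,q5},{q5,q7},{q3,q4,q5}}
components per intersection:
  A1: {{q2},{q7},{q1,q2},{q1,q7},{q2,q7},{q5,q7},{q1,q2,q7}} {{q3},{q4},{q1,q3},{q3,q4},{q3,q5},{q3,q6},{q4,q5},{q3,q4,q5}}
  A2: {{q1},{q1,q2},{q1,q3},{q1,q7},{q1,q2,q7}} {{q6},{q3,q6}}
  A3: {{q5},{q3,q5},{q4,q5},{q5,q7},{q3,q4,q5}}
  A4: {{q1},{q1,q2},{q1,q3},{q1,q7},{q1,q2,q7}} {{q4},{q5},{q3,q4},{q3,q5},{q4,q5},{q5,q7},{q3,q4,q5}}
  A12: {{q1,q2},{q1,q7},{q1,q2,q7}} {{q1,q3}} {{q3,q6}}
  A13: {{q3,q5},{q4,q5},{q3,q4,q5}} {{q5,q7}}
  A14: {{q4},{q3,q4},{q3,q5},{q4,q5},{q3,q4,q5}} {{q1,q2},{q1,q7},{q1,q2,q7}} {{q1,q3}} {{q5,q7}}
  A24: {{q1},{q1,q2},{q1,q3},{q1,q7},{q1,q2,q7}}
  A34: {{q5},{q3,q5},{q4,q5},{q5,q7},{q3,q4,q5}}
  A124: {{q1,q2},{q1,q7},{q1,q2,q7}} {{q1,q3}}
  A134: {{q3,q5},{q4,q5},{q3,q4,q5}} {{q5,q7}}
C dims 7,11,4; δ0: rk 6, SNF 1^6; δ1: rk 4, SNF 1^4
Ȟ^0: (7−6)−0=1 ⇒ Z
Ȟ^1: (11−4)−6=1 ⇒ Z
Ȟ^2: (4−0)−4=0 ⇒ 0

Ȟ^0 ≅ Z, Ȟ^1 ≅ Z, Ȟ^2 ≅ 0


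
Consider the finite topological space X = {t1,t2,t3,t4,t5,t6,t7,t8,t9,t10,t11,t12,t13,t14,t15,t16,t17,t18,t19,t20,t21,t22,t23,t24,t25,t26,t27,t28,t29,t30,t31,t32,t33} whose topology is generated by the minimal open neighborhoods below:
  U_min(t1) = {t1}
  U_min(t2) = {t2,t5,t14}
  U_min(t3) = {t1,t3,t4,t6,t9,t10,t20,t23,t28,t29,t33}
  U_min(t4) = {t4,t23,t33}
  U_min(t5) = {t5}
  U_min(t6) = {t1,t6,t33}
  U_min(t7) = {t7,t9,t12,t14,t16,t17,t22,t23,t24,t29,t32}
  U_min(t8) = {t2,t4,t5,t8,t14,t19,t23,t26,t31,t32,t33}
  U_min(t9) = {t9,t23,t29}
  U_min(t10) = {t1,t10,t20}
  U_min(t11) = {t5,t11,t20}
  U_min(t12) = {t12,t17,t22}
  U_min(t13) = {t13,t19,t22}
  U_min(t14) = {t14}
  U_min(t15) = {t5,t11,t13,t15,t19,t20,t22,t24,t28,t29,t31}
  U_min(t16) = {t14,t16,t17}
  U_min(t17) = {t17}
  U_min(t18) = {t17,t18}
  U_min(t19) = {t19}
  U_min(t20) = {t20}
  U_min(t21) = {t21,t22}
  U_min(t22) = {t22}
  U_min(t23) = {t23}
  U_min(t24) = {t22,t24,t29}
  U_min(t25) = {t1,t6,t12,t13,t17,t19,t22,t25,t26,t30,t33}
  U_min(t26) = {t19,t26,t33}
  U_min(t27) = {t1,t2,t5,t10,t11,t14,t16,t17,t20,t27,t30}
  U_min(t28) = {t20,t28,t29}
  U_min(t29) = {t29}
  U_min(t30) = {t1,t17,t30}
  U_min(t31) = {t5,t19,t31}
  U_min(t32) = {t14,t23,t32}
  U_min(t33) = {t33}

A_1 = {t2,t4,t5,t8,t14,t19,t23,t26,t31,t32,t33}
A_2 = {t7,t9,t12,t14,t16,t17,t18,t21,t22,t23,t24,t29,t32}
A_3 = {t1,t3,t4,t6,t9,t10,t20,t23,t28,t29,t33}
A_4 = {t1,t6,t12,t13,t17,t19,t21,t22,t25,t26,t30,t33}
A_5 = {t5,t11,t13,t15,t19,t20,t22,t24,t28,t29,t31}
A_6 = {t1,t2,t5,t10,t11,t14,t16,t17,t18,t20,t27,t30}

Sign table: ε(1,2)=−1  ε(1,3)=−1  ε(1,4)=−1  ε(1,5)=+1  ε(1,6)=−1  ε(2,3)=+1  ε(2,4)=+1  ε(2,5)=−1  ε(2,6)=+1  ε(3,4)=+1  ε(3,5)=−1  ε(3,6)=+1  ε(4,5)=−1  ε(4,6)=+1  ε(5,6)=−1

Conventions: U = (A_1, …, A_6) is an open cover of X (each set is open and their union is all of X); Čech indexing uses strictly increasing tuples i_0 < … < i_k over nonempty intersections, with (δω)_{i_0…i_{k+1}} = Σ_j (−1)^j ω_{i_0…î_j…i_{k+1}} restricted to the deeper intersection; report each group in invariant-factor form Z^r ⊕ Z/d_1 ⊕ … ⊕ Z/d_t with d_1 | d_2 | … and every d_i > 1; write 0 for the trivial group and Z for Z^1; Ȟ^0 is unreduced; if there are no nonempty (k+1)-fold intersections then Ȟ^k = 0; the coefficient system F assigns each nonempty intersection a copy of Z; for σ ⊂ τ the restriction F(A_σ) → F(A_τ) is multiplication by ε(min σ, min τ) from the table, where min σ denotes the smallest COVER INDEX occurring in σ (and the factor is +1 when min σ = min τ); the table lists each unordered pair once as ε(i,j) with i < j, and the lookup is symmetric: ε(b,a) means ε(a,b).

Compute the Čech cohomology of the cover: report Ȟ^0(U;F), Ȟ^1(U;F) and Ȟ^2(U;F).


intersection data:
  A12={t14,t23,t32} A13={t4,t23,t33} A14={t19,t26,t33} A15={t5,t19,t31} A16={t2,t5,t14} A23={t9,t23,t29} A24={t12,t17,t21,t22} A25={t22,t24,t29} A26={t14,t16,t17,t18} A34={t1,t6,t33} A35={t20,t28,t29} A36={t1,t10,t20} A45={t13,t19,t22} A46={t1,t17,t30} A56={t5,t11,t20}
  A123={t23} A126={t14} A134={t33} A145={t19} A156={t5} A235={t29} A245={t22} A246={t17} A346={t1} A356={t20}
C dims 6,15,10; δ0: rk 5, SNF 1^5; δ1: rk 10, SNF 1^9·2
Ȟ^0 = (6 − 5) − 0 = 1, so Ȟ^0 ≅ Z
Ȟ^1 = (15 − 10) − 5 = 0, so Ȟ^1 ≅ 0
Ȟ^2 = (10 − 0) − 10 = 0 plus torsion [2], so Ȟ^2 ≅ Z/2

Ȟ^0(U;F) ≅ Z, Ȟ^1(U;F) ≅ 0, Ȟ^2(U;F) ≅ Z/2


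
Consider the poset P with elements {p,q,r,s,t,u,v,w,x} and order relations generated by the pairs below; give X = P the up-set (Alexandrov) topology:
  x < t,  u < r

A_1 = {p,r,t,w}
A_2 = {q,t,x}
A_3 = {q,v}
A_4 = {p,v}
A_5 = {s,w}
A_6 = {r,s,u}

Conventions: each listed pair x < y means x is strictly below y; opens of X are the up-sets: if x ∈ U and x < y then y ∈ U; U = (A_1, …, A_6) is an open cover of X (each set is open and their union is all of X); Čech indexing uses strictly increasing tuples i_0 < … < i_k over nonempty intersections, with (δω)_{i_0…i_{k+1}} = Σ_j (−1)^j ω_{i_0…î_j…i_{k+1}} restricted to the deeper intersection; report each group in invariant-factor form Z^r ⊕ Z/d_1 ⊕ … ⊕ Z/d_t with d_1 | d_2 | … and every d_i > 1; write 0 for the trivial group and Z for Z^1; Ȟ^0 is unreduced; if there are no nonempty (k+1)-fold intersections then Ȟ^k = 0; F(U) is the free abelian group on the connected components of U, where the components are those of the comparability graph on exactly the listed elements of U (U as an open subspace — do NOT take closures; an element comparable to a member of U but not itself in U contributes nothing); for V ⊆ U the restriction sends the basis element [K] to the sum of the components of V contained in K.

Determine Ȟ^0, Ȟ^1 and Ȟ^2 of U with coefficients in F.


Ȟ^0 = Z^7,  Ȟ^1 = 0,  Ȟ^2 = 0

nonempty overlaps:
  A12={t} A14={p} A15={w} A16={r} A23={q} A34={v} A56={s}
components per intersection:
  A1: {p} {r} {t} {w}
  A2: {q} {t,x}
  A3: {q} {v}
  A4: {p} {v}
  A5: {s} {w}
  A6: {r,u} {s}
  A12: {t}
  A14: {p}
  A15: {w}
  A16: {r}
  A23: {q}
  A34: {v}
  A56: {s}
C dims 14,7; δ0: rk 7, SNF 1^7
degree 0: 14−7−0 = 7 → Ȟ^0 ≅ Z^7
degree 1: 7−0−7 = 0 → Ȟ^1 ≅ 0
degree 2: 0−0−0 = 0 → Ȟ^2 ≅ 0


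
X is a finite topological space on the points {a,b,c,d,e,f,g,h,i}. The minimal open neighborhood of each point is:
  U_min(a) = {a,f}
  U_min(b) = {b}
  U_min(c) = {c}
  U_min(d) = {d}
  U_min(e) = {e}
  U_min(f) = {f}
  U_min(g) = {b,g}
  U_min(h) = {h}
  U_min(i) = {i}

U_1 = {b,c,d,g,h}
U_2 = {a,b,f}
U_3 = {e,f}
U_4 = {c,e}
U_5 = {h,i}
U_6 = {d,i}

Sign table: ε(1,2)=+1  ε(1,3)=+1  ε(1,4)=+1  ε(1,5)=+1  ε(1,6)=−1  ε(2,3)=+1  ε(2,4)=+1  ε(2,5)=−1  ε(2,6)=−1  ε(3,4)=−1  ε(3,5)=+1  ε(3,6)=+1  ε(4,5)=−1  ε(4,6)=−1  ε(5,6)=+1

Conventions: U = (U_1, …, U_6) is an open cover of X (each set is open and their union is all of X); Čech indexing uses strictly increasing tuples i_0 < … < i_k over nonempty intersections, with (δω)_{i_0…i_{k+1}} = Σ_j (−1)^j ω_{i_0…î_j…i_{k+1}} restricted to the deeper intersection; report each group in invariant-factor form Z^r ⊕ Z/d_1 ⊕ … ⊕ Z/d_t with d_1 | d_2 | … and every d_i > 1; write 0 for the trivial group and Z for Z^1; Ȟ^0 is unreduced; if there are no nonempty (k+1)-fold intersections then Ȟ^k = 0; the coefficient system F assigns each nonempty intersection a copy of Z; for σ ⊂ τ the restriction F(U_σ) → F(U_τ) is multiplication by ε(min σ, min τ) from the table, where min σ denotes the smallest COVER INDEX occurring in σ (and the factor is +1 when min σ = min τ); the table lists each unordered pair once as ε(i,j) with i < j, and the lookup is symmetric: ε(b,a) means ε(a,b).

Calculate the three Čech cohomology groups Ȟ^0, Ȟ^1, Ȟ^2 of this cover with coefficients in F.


Ȟ^0 = 0; Ȟ^1 = Z ⊕ Z/2; Ȟ^2 = 0

nonempty intersections:
  U12={b} U14={c} U15={h} U16={d} U23={f} U34={e} U56={i}
C dims 6,7; δ0: rk 6, SNF 1^5·2
Ȟ^0: (6−6)−0=0 ⇒ 0
Ȟ^1: (7−0)−6=1 plus torsion [2] ⇒ Z ⊕ Z/2
Ȟ^2: (0−0)−0=0 ⇒ 0


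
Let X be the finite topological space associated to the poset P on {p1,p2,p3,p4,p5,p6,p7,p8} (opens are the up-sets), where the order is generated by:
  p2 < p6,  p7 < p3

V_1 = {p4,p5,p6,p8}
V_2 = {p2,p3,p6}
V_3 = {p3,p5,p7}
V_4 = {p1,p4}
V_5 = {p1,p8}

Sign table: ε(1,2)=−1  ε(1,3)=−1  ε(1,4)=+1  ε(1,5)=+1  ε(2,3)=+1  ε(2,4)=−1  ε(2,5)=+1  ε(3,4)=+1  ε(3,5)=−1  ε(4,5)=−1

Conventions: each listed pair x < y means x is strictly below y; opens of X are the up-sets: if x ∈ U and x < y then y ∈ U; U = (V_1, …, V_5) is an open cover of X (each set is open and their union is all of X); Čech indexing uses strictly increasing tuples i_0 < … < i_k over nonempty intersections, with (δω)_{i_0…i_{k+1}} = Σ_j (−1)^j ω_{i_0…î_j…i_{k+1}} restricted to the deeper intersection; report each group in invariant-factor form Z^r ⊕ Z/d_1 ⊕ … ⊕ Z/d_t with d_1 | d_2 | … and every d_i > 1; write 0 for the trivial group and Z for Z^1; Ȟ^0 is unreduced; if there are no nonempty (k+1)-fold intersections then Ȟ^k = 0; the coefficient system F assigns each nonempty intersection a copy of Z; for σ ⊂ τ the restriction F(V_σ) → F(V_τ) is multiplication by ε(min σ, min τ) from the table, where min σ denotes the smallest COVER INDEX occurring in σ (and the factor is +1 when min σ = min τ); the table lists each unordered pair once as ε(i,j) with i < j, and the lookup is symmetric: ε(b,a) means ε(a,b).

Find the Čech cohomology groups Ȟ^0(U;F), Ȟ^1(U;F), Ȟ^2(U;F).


Ȟ^0(U;F) ≅ 0; Ȟ^1(U;F) ≅ Z ⊕ Z/2; Ȟ^2(U;F) ≅ 0

nonempty overlaps:
  V12={p6} V13={p5} V14={p4} V15={p8} V23={p3} V45={p1}
C dims 5,6; δ0: rk 5, SNF 1^4·2
degree 0: 5−5−0 = 0 → Ȟ^0 ≅ 0
degree 1: 6−0−5 = 1 plus torsion [2] → Ȟ^1 ≅ Z ⊕ Z/2
degree 2: 0−0−0 = 0 → Ȟ^2 ≅ 0


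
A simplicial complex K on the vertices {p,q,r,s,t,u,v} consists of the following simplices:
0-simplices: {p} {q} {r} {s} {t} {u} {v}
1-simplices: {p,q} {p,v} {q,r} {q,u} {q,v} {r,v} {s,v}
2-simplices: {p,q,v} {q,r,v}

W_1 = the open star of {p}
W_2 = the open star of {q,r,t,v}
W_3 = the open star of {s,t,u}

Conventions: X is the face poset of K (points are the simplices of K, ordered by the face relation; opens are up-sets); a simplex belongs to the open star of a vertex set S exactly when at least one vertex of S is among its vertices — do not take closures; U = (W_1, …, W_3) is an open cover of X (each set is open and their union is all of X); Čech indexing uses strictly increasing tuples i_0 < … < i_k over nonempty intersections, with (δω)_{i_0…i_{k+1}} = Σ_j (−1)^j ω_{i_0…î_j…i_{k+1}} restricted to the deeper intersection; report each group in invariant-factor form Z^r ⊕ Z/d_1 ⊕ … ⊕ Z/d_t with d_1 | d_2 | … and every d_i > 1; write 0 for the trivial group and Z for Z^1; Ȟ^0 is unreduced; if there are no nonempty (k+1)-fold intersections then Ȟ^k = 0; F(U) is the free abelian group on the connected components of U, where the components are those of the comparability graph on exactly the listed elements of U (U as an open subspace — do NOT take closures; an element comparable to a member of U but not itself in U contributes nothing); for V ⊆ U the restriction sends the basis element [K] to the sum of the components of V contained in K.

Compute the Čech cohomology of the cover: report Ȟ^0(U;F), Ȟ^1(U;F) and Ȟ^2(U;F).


Ȟ^0(U;F) ≅ Z^2; Ȟ^1(U;F) ≅ 0; Ȟ^2(U;F) ≅ 0

nerve simplices:
  W1={{p},{p,q},{p,v},{p,q,v}} W2={{q},{r},{t},{v},{p,q},{p,v},{q,r},{q,u},{q,v},{r,v},{s,v},{p,q,v},{q,r,v}} W3={{s},{t},{u},{q,u},{s,v}}
  W12={{p,q},{p,v},{p,q,v}} W23={{t},{q,u},{s,v}}
components per intersection:
  W1: {{p},{p,q},{p,v},{p,q,v}}
  W2: {{q},{r},{v},{p,q},{p,v},{q,r},{q,u},{q,v},{r,v},{s,v},{p,q,v},{q,r,v}} {{t}}
  W3: {{s},{s,v}} {{t}} {{u},{q,u}}
  W12: {{p,q},{p,v},{p,q,v}}
  W23: {{t}} {{q,u}} {{s,v}}
C dims 6,4; δ0: rk 4, SNF 1^4
degree 0: 6−4−0 = 2 → Ȟ^0 ≅ Z^2
degree 1: 4−0−4 = 0 → Ȟ^1 ≅ 0
degree 2: 0−0−0 = 0 → Ȟ^2 ≅ 0


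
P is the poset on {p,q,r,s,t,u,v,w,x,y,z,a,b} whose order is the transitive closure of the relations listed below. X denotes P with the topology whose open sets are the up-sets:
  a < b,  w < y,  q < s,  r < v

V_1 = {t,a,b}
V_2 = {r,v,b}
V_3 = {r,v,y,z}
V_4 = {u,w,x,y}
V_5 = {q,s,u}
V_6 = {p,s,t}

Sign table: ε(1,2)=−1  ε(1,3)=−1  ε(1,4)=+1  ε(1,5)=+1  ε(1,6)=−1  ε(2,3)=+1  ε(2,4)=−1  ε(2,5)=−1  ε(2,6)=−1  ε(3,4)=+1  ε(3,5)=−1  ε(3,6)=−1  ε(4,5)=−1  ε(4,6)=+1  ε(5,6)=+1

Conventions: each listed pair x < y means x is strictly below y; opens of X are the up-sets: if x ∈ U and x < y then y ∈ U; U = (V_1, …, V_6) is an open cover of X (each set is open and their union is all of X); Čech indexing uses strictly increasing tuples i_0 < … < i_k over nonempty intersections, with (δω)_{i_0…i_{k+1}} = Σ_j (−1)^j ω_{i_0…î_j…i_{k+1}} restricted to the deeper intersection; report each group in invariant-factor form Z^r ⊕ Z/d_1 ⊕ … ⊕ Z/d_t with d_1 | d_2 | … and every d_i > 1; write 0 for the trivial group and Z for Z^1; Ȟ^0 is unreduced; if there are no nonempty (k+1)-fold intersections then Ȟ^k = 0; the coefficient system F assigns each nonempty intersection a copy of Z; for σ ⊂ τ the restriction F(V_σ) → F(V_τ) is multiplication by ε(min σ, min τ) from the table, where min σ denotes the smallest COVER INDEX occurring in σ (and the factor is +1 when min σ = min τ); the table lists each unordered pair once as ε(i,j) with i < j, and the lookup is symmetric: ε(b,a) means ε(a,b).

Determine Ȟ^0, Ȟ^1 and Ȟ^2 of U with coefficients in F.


Ȟ^0 = 0, Ȟ^1 = Z/2, Ȟ^2 = 0

nonempty intersections:
  V12={b} V16={t} V23={r,v} V34={y} V45={u} V56={s}
C dims 6,6; δ0: rk 6, SNF 1^5·2
Ȟ^0: (6−6)−0=0 ⇒ 0
Ȟ^1: (6−0)−6=0 plus torsion [2] ⇒ Z/2
Ȟ^2: (0−0)−0=0 ⇒ 0


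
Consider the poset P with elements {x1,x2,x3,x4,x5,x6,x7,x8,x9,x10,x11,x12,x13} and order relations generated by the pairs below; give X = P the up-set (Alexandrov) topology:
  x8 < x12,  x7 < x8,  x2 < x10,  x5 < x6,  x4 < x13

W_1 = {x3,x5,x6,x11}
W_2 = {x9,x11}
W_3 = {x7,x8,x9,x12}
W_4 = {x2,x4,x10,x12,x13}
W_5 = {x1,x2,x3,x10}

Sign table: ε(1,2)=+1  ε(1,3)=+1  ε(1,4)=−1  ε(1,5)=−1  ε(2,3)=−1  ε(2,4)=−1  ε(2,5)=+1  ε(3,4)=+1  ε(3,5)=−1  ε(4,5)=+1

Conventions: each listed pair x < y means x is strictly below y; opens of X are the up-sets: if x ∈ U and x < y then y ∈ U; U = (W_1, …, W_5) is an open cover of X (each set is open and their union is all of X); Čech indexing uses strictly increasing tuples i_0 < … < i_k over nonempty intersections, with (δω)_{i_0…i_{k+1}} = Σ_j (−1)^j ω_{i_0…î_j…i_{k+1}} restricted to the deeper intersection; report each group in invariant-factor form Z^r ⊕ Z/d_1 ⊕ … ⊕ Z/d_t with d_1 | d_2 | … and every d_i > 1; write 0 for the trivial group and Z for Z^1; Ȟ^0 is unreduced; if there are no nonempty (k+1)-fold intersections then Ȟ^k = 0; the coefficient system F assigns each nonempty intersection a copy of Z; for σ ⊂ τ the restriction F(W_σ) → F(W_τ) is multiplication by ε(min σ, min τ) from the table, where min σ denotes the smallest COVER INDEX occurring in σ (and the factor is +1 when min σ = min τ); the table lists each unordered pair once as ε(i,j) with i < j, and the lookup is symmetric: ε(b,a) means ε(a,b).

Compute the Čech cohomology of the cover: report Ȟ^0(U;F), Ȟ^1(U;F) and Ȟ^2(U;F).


Ȟ^0 ≅ Z,  Ȟ^1 ≅ Z,  Ȟ^2 ≅ 0

nerve simplices:
  W12={x11} W15={x3} W23={x9} W34={x12} W45={x2,x10}
C dims 5,5; δ0: rk 4, SNF 1^4
degree 0: 5−4−0 = 1 → Ȟ^0 ≅ Z
degree 1: 5−0−4 = 1 → Ȟ^1 ≅ Z
degree 2: 0−0−0 = 0 → Ȟ^2 ≅ 0


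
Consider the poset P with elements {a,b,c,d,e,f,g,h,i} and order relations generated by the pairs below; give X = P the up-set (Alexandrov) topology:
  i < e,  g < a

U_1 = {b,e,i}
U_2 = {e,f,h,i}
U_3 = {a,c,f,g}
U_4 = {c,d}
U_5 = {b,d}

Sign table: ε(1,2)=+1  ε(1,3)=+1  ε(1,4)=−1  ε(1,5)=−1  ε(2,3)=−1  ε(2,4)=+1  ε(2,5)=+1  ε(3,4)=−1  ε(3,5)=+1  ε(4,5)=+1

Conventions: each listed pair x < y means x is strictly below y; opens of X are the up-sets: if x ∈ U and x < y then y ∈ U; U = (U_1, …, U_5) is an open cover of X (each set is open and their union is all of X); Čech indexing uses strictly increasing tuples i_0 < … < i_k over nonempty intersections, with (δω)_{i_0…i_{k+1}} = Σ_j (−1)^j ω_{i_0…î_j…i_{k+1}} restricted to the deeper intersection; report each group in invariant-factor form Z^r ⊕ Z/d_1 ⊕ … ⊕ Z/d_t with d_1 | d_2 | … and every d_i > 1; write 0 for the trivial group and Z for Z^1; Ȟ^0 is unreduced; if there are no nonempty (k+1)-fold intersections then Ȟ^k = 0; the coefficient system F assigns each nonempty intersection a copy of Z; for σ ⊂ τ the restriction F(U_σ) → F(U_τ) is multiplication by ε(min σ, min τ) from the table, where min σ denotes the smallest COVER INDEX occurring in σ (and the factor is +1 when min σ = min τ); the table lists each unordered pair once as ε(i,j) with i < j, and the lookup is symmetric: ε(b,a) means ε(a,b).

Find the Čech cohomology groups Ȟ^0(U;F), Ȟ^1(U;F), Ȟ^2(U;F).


Ȟ^0 ≅ 0; Ȟ^1 ≅ Z/2; Ȟ^2 ≅ 0

cover nerve:
  U12={e,i} U15={b} U23={f} U34={c} U45={d}
C dims 5,5; δ0: rk 5, SNF 1^4·2
Ȟ^0: (5−5)−0=0 ⇒ 0
Ȟ^1: (5−0)−5=0 plus torsion [2] ⇒ Z/2
Ȟ^2: (0−0)−0=0 ⇒ 0


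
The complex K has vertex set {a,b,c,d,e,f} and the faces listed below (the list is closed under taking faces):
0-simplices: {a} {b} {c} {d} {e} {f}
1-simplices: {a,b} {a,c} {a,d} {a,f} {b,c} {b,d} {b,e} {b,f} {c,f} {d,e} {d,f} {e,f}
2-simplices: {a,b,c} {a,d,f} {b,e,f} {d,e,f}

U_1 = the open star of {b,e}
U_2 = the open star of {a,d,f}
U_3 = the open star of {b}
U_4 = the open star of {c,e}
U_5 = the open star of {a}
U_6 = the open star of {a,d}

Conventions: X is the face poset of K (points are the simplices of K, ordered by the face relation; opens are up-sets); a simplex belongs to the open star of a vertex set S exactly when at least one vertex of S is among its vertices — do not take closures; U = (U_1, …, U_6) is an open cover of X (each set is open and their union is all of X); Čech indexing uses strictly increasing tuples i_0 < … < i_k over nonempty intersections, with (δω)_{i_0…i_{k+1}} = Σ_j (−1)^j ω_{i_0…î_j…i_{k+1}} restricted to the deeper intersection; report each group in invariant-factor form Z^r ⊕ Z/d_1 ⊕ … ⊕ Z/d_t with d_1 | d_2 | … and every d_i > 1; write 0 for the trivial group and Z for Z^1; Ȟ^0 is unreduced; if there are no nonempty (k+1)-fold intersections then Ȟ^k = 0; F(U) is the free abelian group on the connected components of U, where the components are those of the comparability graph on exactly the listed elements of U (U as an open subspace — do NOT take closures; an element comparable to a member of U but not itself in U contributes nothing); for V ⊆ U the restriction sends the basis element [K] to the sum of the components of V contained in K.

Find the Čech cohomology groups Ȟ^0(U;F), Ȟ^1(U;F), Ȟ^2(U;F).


intersection data:
  U1={{b},{e},{a,b},{b,c},{b,d},{b,e},{b,f},{d,e},{e,f},{a,b,c},{b,e,f},{d,e,f}} U2={{a},{d},{f},{a,b},{a,c},{a,d},{a,f},{b,d},{b,f},{c,f},{d,e},{d,f},{e,f},{a,b,c},{a,d,f},{b,e,f},{d,e,f}} U3={{b},{a,b},{b,c},{b,d},{b,e},{b,f},{a,b,c},{b,e,f}} U4={{c},{e},{a,c},{b,c},{b,e},{c,f},{d,e},{e,f},{a,b,c},{b,e,f},{d,e,f}} U5={{a},{a,b},{a,c},{a,d},{a,f},{a,b,c},{a,d,f}} U6={{a},{d},{a,b},{a,c},{a,d},{a,f},{b,d},{d,e},{d,f},{a,b,c},{a,d,f},{d,e,f}}
  U12={{a,b},{b,d},{b,f},{d,e},{e,f},{a,b,c},{b,e,f},{d,e,f}} U13={{b},{a,b},{b,c},{b,d},{b,e},{b,f},{a,b,c},{b,e,f}} U14={{e},{b,c},{b,e},{d,e},{e,f},{a,b,c},{b,e,f},{d,e,f}} U15={{a,b},{a,b,c}} U16={{a,b},{b,d},{d,e},{a,b,c},{d,e,f}} U23={{a,b},{b,d},{b,f},{a,b,c},{b,e,f}} U24={{a,c},{c,f},{d,e},{e,f},{a,b,c},{b,e,f},{d,e,f}} U25={{a},{a,b},{a,c},{a,d},{a,f},{a,b,c},{a,d,f}} U26={{a},{d},{a,b},{a,c},{a,d},{a,f},{b,d},{d,e},{d,f},{a,b,c},{a,d,f},{d,e,f}} U34={{b,c},{b,e},{a,b,c},{b,e,f}} U35={{a,b},{a,b,c}} U36={{a,b},{b,d},{a,b,c}} U45={{a,c},{a,b,c}} U46={{a,c},{d,e},{a,b,c},{d,e,f}} U56={{a},{a,b},{a,c},{a,d},{a,f},{a,b,c},{a,d,f}}
  U123={{a,b},{b,d},{b,f},{a,b,c},{b,e,f}} U124={{d,e},{e,f},{a,b,c},{b,e,f},{d,e,f}} U125={{a,b},{a,b,c}} U126={{a,b},{b,d},{d,e},{a,b,c},{d,e,f}} U134={{b,c},{b,e},{a,b,c},{b,e,f}} U135={{a,b},{a,b,c}} U136={{a,b},{b,d},{a,b,c}} U145={{a,b,c}} U146={{d,e},{a,b,c},{d,e,f}} U156={{a,b},{a,b,c}} U234={{a,b,c},{b,e,f}} U235={{a,b},{a,b,c}} U236={{a,b},{b,d},{a,b,c}} U245={{a,c},{a,b,c}} U246={{a,c},{d,e},{a,b,c},{d,e,f}} U256={{a},{a,b},{a,c},{a,d},{a,f},{a,b,c},{a,d,f}} U345={{a,b,c}} U346={{a,b,c}} U356={{a,b},{a,b,c}} U456={{a,c},{a,b,c}}
  U1234={{a,b,c},{b,e,f}} U1235={{a,b},{a,b,c}} U1236={{a,b},{b,d},{a,b,c}} U1245={{a,b,c}} U1246={{d,e},{a,b,c},{d,e,f}} U1256={{a,b},{a,b,c}} U1345={{a,b,c}} U1346={{a,b,c}} U1356={{a,b},{a,b,c}} U1456={{a,b,c}} U2345={{a,b,c}} U2346={{a,b,c}} U2356={{a,b},{a,b,c}} U2456={{a,c},{a,b,c}} U3456={{a,b,c}}
  U12345={{a,b,c}} U12346={{a,b,c}} U12356={{a,b},{a,b,c}} U12456={{a,b,c}} U13456={{a,b,c}} U23456={{a,b,c}}
  U123456={{a,b,c}}
components per intersection:
  U1: {{b},{e},{a,b},{b,c},{b,d},{b,e},{b,f},{d,e},{e,f},{a,b,c},{b,e,f},{d,e,f}}
  U2: {{a},{d},{f},{a,b},{a,c},{a,d},{a,f},{b,d},{b,f},{c,f},{d,e},{d,f},{e,f},{a,b,c},{a,d,f},{b,e,f},{d,e,f}}
  U3: {{b},{a,b},{b,c},{b,d},{b,e},{b,f},{a,b,c},{b,e,f}}
  U4: {{c},{a,c},{b,c},{c,f},{a,b,c}} {{e},{b,e},{d,e},{e,f},{b,e,f},{d,e,f}}
  U5: {{a},{a,b},{a,c},{a,d},{a,f},{a,b,c},{a,d,f}}
  U6: {{a},{d},{a,b},{a,c},{a,d},{a,f},{b,d},{d,e},{d,f},{a,b,c},{a,d,f},{d,e,f}}
  U12: {{a,b},{a,b,c}} {{b,d}} {{b,f},{d,e},{e,f},{b,e,f},{d,e,f}}
  U13: {{b},{a,b},{b,c},{b,d},{b,e},{b,f},{a,b,c},{b,e,f}}
  U14: {{e},{b,e},{d,e},{e,f},{b,e,f},{d,e,f}} {{b,c},{a,b,c}}
  U15: {{a,b},{a,b,c}}
  U16: {{a,b},{a,b,c}} {{b,d}} {{d,e},{d,e,f}}
  U23: {{a,b},{a,b,c}} {{b,d}} {{b,f},{b,e,f}}
  U24: {{a,c},{a,b,c}} {{c,f}} {{d,e},{e,f},{b,e,f},{d,e,f}}
  U25: {{a},{a,b},{a,c},{a,d},{a,f},{a,b,c},{a,d,f}}
  U26: {{a},{d},{a,b},{a,c},{a,d},{a,f},{b,d},{d,e},{d,f},{a,b,c},{a,d,f},{d,e,f}}
  U34: {{b,c},{a,b,c}} {{b,e},{b,e,f}}
  U35: {{a,b},{a,b,c}}
  U36: {{a,b},{a,b,c}} {{b,d}}
  U45: {{a,c},{a,b,c}}
  U46: {{a,c},{a,b,c}} {{d,e},{d,e,f}}
  U56: {{a},{a,b},{a,c},{a,d},{a,f},{a,b,c},{a,d,f}}
  U123: {{a,b},{a,b,c}} {{b,d}} {{b,f},{b,e,f}}
  U124: {{d,e},{e,f},{b,e,f},{d,e,f}} {{a,b,c}}
  U125: {{a,b},{a,b,c}}
  U126: {{a,b},{a,b,c}} {{b,d}} {{d,e},{d,e,f}}
  U134: {{b,c},{a,b,c}} {{b,e},{b,e,f}}
  U135: {{a,b},{a,b,c}}
  U136: {{a,b},{a,b,c}} {{b,d}}
  U145: {{a,b,c}}
  U146: {{d,e},{d,e,f}} {{a,b,c}}
  U156: {{a,b},{a,b,c}}
  U234: {{a,b,c}} {{b,e,f}}
  U235: {{a,b},{a,b,c}}
  U236: {{a,b},{a,b,c}} {{b,d}}
  U245: {{a,c},{a,b,c}}
  U246: {{a,c},{a,b,c}} {{d,e},{d,e,f}}
  U256: {{a},{a,b},{a,c},{a,d},{a,f},{a,b,c},{a,d,f}}
  U345: {{a,b,c}}
  U346: {{a,b,c}}
  U356: {{a,b},{a,b,c}}
  U456: {{a,c},{a,b,c}}
  U1234: {{a,b,c}} {{b,e,f}}
  U1235: {{a,b},{a,b,c}}
  U1236: {{a,b},{a,b,c}} {{b,d}}
  U1245: {{a,b,c}}
  U1246: {{d,e},{d,e,f}} {{a,b,c}}
  U1256: {{a,b},{a,b,c}}
  U1345: {{a,b,c}}
  U1346: {{a,b,c}}
  U1356: {{a,b},{a,b,c}}
  U1456: {{a,b,c}}
  U2345: {{a,b,c}}
  U2346: {{a,b,c}}
  U2356: {{a,b},{a,b,c}}
  U2456: {{a,c},{a,b,c}}
  U3456: {{a,b,c}}
  U12345: {{a,b,c}}
  U12346: {{a,b,c}}
  U12356: {{a,b},{a,b,c}}
  U12456: {{a,b,c}}
  U13456: {{a,b,c}}
  U23456: {{a,b,c}}
  U123456: {{a,b,c}}
C dims 7,27,31,18; δ0: rk 6, SNF 1^6; δ1: rk 18, SNF 1^18; δ2: rk 13, SNF 1^13
Ȟ^0 = (7 − 6) − 0 = 1, so Ȟ^0 ≅ Z
Ȟ^1 = (27 − 18) − 6 = 3, so Ȟ^1 ≅ Z^3
Ȟ^2 = (31 − 13) − 18 = 0, so Ȟ^2 ≅ 0

Ȟ^0(U;F) ≅ Z, Ȟ^1(U;F) ≅ Z^3, Ȟ^2(U;F) ≅ 0


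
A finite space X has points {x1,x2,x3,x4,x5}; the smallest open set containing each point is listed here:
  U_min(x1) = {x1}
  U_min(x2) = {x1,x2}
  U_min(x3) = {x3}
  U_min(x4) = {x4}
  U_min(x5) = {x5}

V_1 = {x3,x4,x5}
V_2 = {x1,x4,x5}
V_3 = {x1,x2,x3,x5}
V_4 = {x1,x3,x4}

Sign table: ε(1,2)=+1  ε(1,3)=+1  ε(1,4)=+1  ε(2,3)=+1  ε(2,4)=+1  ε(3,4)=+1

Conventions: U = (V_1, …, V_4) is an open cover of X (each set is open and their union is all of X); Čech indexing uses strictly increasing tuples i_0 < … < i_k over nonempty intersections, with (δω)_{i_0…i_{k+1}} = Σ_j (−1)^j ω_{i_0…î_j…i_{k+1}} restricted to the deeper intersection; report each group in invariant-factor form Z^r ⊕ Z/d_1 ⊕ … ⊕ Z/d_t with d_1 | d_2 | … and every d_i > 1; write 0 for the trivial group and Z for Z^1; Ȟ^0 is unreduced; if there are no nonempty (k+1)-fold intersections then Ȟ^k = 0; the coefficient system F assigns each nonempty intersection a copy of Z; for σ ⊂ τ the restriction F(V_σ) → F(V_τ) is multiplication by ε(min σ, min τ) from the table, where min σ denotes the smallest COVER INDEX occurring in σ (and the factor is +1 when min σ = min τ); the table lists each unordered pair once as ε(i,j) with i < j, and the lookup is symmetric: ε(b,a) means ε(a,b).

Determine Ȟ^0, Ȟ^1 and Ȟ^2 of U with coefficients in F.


Ȟ^0(U;F) ≅ Z, Ȟ^1(U;F) ≅ 0 and Ȟ^2(U;F) ≅ Z

nonempty overlaps:
  V12={x4,x5} V13={x3,x5} V14={x3,x4} V23={x1,x5} V24={x1,x4} V34={x1,x3}
  V123={x5} V124={x4} V134={x3} V234={x1}
C dims 4,6,4; δ0: rk 3, SNF 1^3; δ1: rk 3, SNF 1^3
degree 0: 4−3−0 = 1 → Ȟ^0 ≅ Z
degree 1: 6−3−3 = 0 → Ȟ^1 ≅ 0
degree 2: 4−0−3 = 1 → Ȟ^2 ≅ Z


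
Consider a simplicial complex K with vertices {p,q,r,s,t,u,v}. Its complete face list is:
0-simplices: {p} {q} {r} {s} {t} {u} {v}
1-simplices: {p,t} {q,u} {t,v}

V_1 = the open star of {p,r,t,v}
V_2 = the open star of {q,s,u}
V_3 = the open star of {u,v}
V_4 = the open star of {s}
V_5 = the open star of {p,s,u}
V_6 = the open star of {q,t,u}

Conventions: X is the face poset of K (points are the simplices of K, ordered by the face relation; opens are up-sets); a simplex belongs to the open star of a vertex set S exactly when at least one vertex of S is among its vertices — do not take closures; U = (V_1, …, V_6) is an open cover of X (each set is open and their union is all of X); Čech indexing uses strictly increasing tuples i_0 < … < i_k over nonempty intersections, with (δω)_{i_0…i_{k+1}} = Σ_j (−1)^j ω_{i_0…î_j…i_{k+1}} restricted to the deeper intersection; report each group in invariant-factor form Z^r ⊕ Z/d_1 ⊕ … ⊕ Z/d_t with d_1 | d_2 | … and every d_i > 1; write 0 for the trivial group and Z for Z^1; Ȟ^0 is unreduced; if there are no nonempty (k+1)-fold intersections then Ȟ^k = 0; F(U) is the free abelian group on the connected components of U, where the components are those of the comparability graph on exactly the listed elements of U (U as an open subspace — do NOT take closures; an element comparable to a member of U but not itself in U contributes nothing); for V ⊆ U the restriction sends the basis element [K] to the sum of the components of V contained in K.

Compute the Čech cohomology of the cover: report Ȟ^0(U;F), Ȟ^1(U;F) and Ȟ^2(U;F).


Ȟ^0 = Z^4, Ȟ^1 = 0, Ȟ^2 = 0

nonempty intersections:
  V1={{p},{r},{t},{v},{p,t},{t,v}} V2={{q},{s},{u},{q,u}} V3={{u},{v},{q,u},{t,v}} V4={{s}} V5={{p},{s},{u},{p,t},{q,u}} V6={{q},{t},{u},{p,t},{q,u},{t,v}}
  V13={{v},{t,v}} V15={{p},{p,t}} V16={{t},{p,t},{t,v}} V23={{u},{q,u}} V24={{s}} V25={{s},{u},{q,u}} V26={{q},{u},{q,u}} V35={{u},{q,u}} V36={{u},{q,u},{t,v}} V45={{s}} V56={{u},{p,t},{q,u}}
  V136={{t,v}} V156={{p,t}} V235={{u},{q,u}} V236={{u},{q,u}} V245={{s}} V256={{u},{q,u}} V356={{u},{q,u}}
  V2356={{u},{q,u}}
components per intersection:
  V1: {{p},{t},{v},{p,t},{t,v}} {{r}}
  V2: {{q},{u},{q,u}} {{s}}
  V3: {{u},{q,u}} {{v},{t,v}}
  V4: {{s}}
  V5: {{p},{p,t}} {{s}} {{u},{q,u}}
  V6: {{q},{u},{q,u}} {{t},{p,t},{t,v}}
  V13: {{v},{t,v}}
  V15: {{p},{p,t}}
  V16: {{t},{p,t},{t,v}}
  V23: {{u},{q,u}}
  V24: {{s}}
  V25: {{s}} {{u},{q,u}}
  V26: {{q},{u},{q,u}}
  V35: {{u},{q,u}}
  V36: {{u},{q,u}} {{t,v}}
  V45: {{s}}
  V56: {{u},{q,u}} {{p,t}}
  V136: {{t,v}}
  V156: {{p,t}}
  V235: {{u},{q,u}}
  V236: {{u},{q,u}}
  V245: {{s}}
  V256: {{u},{q,u}}
  V356: {{u},{q,u}}
  V2356: {{u},{q,u}}
C dims 12,14,7,1; δ0: rk 8, SNF 1^8; δ1: rk 6, SNF 1^6; δ2: rk 1, SNF 1^1
Ȟ^0: (12−8)−0=4 ⇒ Z^4
Ȟ^1: (14−6)−8=0 ⇒ 0
Ȟ^2: (7−1)−6=0 ⇒ 0
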